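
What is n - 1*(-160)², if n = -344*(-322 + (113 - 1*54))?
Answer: 64872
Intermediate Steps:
n = 90472 (n = -344*(-322 + (113 - 54)) = -344*(-322 + 59) = -344*(-263) = 90472)
n - 1*(-160)² = 90472 - 1*(-160)² = 90472 - 1*25600 = 90472 - 25600 = 64872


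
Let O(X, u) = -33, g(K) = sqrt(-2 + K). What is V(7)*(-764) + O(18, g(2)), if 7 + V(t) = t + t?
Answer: -5381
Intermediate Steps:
V(t) = -7 + 2*t (V(t) = -7 + (t + t) = -7 + 2*t)
V(7)*(-764) + O(18, g(2)) = (-7 + 2*7)*(-764) - 33 = (-7 + 14)*(-764) - 33 = 7*(-764) - 33 = -5348 - 33 = -5381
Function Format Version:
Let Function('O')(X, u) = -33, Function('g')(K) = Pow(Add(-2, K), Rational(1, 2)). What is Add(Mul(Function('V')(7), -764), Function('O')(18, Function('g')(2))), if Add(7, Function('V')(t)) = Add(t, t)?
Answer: -5381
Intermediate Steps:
Function('V')(t) = Add(-7, Mul(2, t)) (Function('V')(t) = Add(-7, Add(t, t)) = Add(-7, Mul(2, t)))
Add(Mul(Function('V')(7), -764), Function('O')(18, Function('g')(2))) = Add(Mul(Add(-7, Mul(2, 7)), -764), -33) = Add(Mul(Add(-7, 14), -764), -33) = Add(Mul(7, -764), -33) = Add(-5348, -33) = -5381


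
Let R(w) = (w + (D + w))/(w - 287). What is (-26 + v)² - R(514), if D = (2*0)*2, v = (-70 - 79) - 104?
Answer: 17668879/227 ≈ 77837.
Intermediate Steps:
v = -253 (v = -149 - 104 = -253)
D = 0 (D = 0*2 = 0)
R(w) = 2*w/(-287 + w) (R(w) = (w + (0 + w))/(w - 287) = (w + w)/(-287 + w) = (2*w)/(-287 + w) = 2*w/(-287 + w))
(-26 + v)² - R(514) = (-26 - 253)² - 2*514/(-287 + 514) = (-279)² - 2*514/227 = 77841 - 2*514/227 = 77841 - 1*1028/227 = 77841 - 1028/227 = 17668879/227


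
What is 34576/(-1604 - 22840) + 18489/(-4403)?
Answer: -21577973/3843819 ≈ -5.6137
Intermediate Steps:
34576/(-1604 - 22840) + 18489/(-4403) = 34576/(-24444) + 18489*(-1/4403) = 34576*(-1/24444) - 18489/4403 = -8644/6111 - 18489/4403 = -21577973/3843819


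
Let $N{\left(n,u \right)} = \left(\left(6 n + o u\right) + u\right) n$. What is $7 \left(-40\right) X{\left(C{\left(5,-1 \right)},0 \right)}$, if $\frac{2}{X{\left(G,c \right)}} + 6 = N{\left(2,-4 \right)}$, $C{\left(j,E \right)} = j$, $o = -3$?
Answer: $- \frac{280}{17} \approx -16.471$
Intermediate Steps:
$N{\left(n,u \right)} = n \left(- 2 u + 6 n\right)$ ($N{\left(n,u \right)} = \left(\left(6 n - 3 u\right) + u\right) n = \left(\left(- 3 u + 6 n\right) + u\right) n = \left(- 2 u + 6 n\right) n = n \left(- 2 u + 6 n\right)$)
$X{\left(G,c \right)} = \frac{1}{17}$ ($X{\left(G,c \right)} = \frac{2}{-6 + 2 \cdot 2 \left(\left(-1\right) \left(-4\right) + 3 \cdot 2\right)} = \frac{2}{-6 + 2 \cdot 2 \left(4 + 6\right)} = \frac{2}{-6 + 2 \cdot 2 \cdot 10} = \frac{2}{-6 + 40} = \frac{2}{34} = 2 \cdot \frac{1}{34} = \frac{1}{17}$)
$7 \left(-40\right) X{\left(C{\left(5,-1 \right)},0 \right)} = 7 \left(-40\right) \frac{1}{17} = \left(-280\right) \frac{1}{17} = - \frac{280}{17}$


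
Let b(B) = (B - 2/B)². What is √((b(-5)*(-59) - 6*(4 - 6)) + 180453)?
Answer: √4480414/5 ≈ 423.34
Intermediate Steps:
√((b(-5)*(-59) - 6*(4 - 6)) + 180453) = √((((-2 + (-5)²)²/(-5)²)*(-59) - 6*(4 - 6)) + 180453) = √((((-2 + 25)²/25)*(-59) - 6*(-2)) + 180453) = √((((1/25)*23²)*(-59) + 12) + 180453) = √((((1/25)*529)*(-59) + 12) + 180453) = √(((529/25)*(-59) + 12) + 180453) = √((-31211/25 + 12) + 180453) = √(-30911/25 + 180453) = √(4480414/25) = √4480414/5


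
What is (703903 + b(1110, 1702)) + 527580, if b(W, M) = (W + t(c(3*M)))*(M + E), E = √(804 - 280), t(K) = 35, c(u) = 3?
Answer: 3180273 + 2290*√131 ≈ 3.2065e+6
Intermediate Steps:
E = 2*√131 (E = √524 = 2*√131 ≈ 22.891)
b(W, M) = (35 + W)*(M + 2*√131) (b(W, M) = (W + 35)*(M + 2*√131) = (35 + W)*(M + 2*√131))
(703903 + b(1110, 1702)) + 527580 = (703903 + (35*1702 + 70*√131 + 1702*1110 + 2*1110*√131)) + 527580 = (703903 + (59570 + 70*√131 + 1889220 + 2220*√131)) + 527580 = (703903 + (1948790 + 2290*√131)) + 527580 = (2652693 + 2290*√131) + 527580 = 3180273 + 2290*√131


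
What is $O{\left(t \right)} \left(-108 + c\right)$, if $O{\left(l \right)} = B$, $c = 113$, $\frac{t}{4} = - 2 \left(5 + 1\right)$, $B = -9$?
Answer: $-45$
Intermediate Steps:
$t = -48$ ($t = 4 \left(- 2 \left(5 + 1\right)\right) = 4 \left(\left(-2\right) 6\right) = 4 \left(-12\right) = -48$)
$O{\left(l \right)} = -9$
$O{\left(t \right)} \left(-108 + c\right) = - 9 \left(-108 + 113\right) = \left(-9\right) 5 = -45$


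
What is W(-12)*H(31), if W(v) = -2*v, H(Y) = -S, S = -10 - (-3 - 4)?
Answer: 72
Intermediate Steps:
S = -3 (S = -10 - 1*(-7) = -10 + 7 = -3)
H(Y) = 3 (H(Y) = -1*(-3) = 3)
W(-12)*H(31) = -2*(-12)*3 = 24*3 = 72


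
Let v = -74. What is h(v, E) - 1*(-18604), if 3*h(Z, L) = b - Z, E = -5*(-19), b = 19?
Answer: 18635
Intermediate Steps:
E = 95
h(Z, L) = 19/3 - Z/3 (h(Z, L) = (19 - Z)/3 = 19/3 - Z/3)
h(v, E) - 1*(-18604) = (19/3 - ⅓*(-74)) - 1*(-18604) = (19/3 + 74/3) + 18604 = 31 + 18604 = 18635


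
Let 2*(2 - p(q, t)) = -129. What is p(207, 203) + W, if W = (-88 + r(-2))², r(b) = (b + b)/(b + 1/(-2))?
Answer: 376573/50 ≈ 7531.5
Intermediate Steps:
p(q, t) = 133/2 (p(q, t) = 2 - ½*(-129) = 2 + 129/2 = 133/2)
r(b) = 2*b/(-½ + b) (r(b) = (2*b)/(b - ½) = (2*b)/(-½ + b) = 2*b/(-½ + b))
W = 186624/25 (W = (-88 + 4*(-2)/(-1 + 2*(-2)))² = (-88 + 4*(-2)/(-1 - 4))² = (-88 + 4*(-2)/(-5))² = (-88 + 4*(-2)*(-⅕))² = (-88 + 8/5)² = (-432/5)² = 186624/25 ≈ 7465.0)
p(207, 203) + W = 133/2 + 186624/25 = 376573/50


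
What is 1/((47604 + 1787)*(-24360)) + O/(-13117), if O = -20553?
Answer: 1902203484551/1213993242840 ≈ 1.5669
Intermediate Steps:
1/((47604 + 1787)*(-24360)) + O/(-13117) = 1/((47604 + 1787)*(-24360)) - 20553/(-13117) = -1/24360/49391 - 20553*(-1/13117) = (1/49391)*(-1/24360) + 1581/1009 = -1/1203164760 + 1581/1009 = 1902203484551/1213993242840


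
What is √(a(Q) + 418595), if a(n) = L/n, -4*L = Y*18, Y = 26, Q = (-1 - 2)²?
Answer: √418582 ≈ 646.98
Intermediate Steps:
Q = 9 (Q = (-3)² = 9)
L = -117 (L = -13*18/2 = -¼*468 = -117)
a(n) = -117/n
√(a(Q) + 418595) = √(-117/9 + 418595) = √(-117*⅑ + 418595) = √(-13 + 418595) = √418582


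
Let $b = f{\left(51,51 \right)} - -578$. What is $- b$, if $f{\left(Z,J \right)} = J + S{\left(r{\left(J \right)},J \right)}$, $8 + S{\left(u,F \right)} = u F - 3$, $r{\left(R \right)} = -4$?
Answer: $-414$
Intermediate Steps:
$S{\left(u,F \right)} = -11 + F u$ ($S{\left(u,F \right)} = -8 + \left(u F - 3\right) = -8 + \left(F u - 3\right) = -8 + \left(-3 + F u\right) = -11 + F u$)
$f{\left(Z,J \right)} = -11 - 3 J$ ($f{\left(Z,J \right)} = J + \left(-11 + J \left(-4\right)\right) = J - \left(11 + 4 J\right) = -11 - 3 J$)
$b = 414$ ($b = \left(-11 - 153\right) - -578 = \left(-11 - 153\right) + 578 = -164 + 578 = 414$)
$- b = \left(-1\right) 414 = -414$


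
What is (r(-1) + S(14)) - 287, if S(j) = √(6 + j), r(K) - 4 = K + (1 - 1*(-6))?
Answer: -277 + 2*√5 ≈ -272.53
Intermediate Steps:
r(K) = 11 + K (r(K) = 4 + (K + (1 - 1*(-6))) = 4 + (K + (1 + 6)) = 4 + (K + 7) = 4 + (7 + K) = 11 + K)
(r(-1) + S(14)) - 287 = ((11 - 1) + √(6 + 14)) - 287 = (10 + √20) - 287 = (10 + 2*√5) - 287 = -277 + 2*√5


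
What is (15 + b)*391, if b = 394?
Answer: 159919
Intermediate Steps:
(15 + b)*391 = (15 + 394)*391 = 409*391 = 159919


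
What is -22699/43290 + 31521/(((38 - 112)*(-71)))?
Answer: 8414078/1536795 ≈ 5.4751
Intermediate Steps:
-22699/43290 + 31521/(((38 - 112)*(-71))) = -22699*1/43290 + 31521/((-74*(-71))) = -22699/43290 + 31521/5254 = 8414078/1536795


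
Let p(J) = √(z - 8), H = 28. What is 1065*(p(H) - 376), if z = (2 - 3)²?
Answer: -400440 + 1065*I*√7 ≈ -4.0044e+5 + 2817.7*I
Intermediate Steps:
z = 1 (z = (-1)² = 1)
p(J) = I*√7 (p(J) = √(1 - 8) = √(-7) = I*√7)
1065*(p(H) - 376) = 1065*(I*√7 - 376) = 1065*(-376 + I*√7) = -400440 + 1065*I*√7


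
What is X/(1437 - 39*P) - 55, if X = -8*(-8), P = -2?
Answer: -83261/1515 ≈ -54.958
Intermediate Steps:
X = 64
X/(1437 - 39*P) - 55 = 64/(1437 - 39*(-2)) - 55 = 64/(1437 + 78) - 55 = 64/1515 - 55 = -83261/1515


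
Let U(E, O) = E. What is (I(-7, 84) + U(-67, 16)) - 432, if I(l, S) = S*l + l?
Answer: -1094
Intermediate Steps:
I(l, S) = l + S*l
(I(-7, 84) + U(-67, 16)) - 432 = (-7*(1 + 84) - 67) - 432 = (-7*85 - 67) - 432 = (-595 - 67) - 432 = -662 - 432 = -1094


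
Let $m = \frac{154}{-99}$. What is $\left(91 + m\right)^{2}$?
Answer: $\frac{648025}{81} \approx 8000.3$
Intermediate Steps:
$m = - \frac{14}{9}$ ($m = 154 \left(- \frac{1}{99}\right) = - \frac{14}{9} \approx -1.5556$)
$\left(91 + m\right)^{2} = \left(91 - \frac{14}{9}\right)^{2} = \left(\frac{805}{9}\right)^{2} = \frac{648025}{81}$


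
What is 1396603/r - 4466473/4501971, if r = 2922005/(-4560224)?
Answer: -28672267336065529277/13154781771855 ≈ -2.1796e+6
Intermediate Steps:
r = -2922005/4560224 (r = 2922005*(-1/4560224) = -2922005/4560224 ≈ -0.64076)
1396603/r - 4466473/4501971 = 1396603/(-2922005/4560224) - 4466473/4501971 = 1396603*(-4560224/2922005) - 4466473*1/4501971 = -6368822519072/2922005 - 4466473/4501971 = -28672267336065529277/13154781771855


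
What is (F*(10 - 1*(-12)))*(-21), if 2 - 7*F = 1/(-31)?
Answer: -4158/31 ≈ -134.13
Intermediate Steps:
F = 9/31 (F = 2/7 - ⅐/(-31) = 2/7 - ⅐*(-1/31) = 2/7 + 1/217 = 9/31 ≈ 0.29032)
(F*(10 - 1*(-12)))*(-21) = (9*(10 - 1*(-12))/31)*(-21) = (9*(10 + 12)/31)*(-21) = ((9/31)*22)*(-21) = (198/31)*(-21) = -4158/31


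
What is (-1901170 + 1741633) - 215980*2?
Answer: -591497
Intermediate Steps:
(-1901170 + 1741633) - 215980*2 = -159537 - 431960 = -591497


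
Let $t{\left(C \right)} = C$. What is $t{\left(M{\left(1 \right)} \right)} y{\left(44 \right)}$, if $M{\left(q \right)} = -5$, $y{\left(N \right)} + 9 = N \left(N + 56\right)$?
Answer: $-21955$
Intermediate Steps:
$y{\left(N \right)} = -9 + N \left(56 + N\right)$ ($y{\left(N \right)} = -9 + N \left(N + 56\right) = -9 + N \left(56 + N\right)$)
$t{\left(M{\left(1 \right)} \right)} y{\left(44 \right)} = - 5 \left(-9 + 44^{2} + 56 \cdot 44\right) = - 5 \left(-9 + 1936 + 2464\right) = \left(-5\right) 4391 = -21955$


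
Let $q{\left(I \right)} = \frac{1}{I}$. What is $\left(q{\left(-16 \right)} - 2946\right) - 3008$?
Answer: $- \frac{95265}{16} \approx -5954.1$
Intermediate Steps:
$\left(q{\left(-16 \right)} - 2946\right) - 3008 = \left(\frac{1}{-16} - 2946\right) - 3008 = \left(- \frac{1}{16} - 2946\right) - 3008 = - \frac{47137}{16} - 3008 = - \frac{95265}{16}$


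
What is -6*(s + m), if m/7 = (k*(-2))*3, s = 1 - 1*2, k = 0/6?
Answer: 6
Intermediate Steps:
k = 0 (k = 0*(⅙) = 0)
s = -1 (s = 1 - 2 = -1)
m = 0 (m = 7*((0*(-2))*3) = 7*(0*3) = 7*0 = 0)
-6*(s + m) = -6*(-1 + 0) = -6*(-1) = 6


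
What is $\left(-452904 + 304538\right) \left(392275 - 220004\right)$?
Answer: $-25559159186$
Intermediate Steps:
$\left(-452904 + 304538\right) \left(392275 - 220004\right) = \left(-148366\right) 172271 = -25559159186$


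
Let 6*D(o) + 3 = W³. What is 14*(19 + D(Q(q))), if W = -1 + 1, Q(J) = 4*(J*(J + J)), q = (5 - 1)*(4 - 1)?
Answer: 259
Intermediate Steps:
q = 12 (q = 4*3 = 12)
Q(J) = 8*J² (Q(J) = 4*(J*(2*J)) = 4*(2*J²) = 8*J²)
W = 0
D(o) = -½ (D(o) = -½ + (⅙)*0³ = -½ + (⅙)*0 = -½ + 0 = -½)
14*(19 + D(Q(q))) = 14*(19 - ½) = 14*(37/2) = 259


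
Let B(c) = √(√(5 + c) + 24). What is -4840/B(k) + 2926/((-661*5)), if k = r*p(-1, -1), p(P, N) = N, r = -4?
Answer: -2926/3305 - 4840*√3/9 ≈ -932.34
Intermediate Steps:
k = 4 (k = -4*(-1) = 4)
B(c) = √(24 + √(5 + c))
-4840/B(k) + 2926/((-661*5)) = -4840/√(24 + √(5 + 4)) + 2926/((-661*5)) = -4840/√(24 + √9) + 2926/(-3305) = -4840/√(24 + 3) + 2926*(-1/3305) = -4840*√3/9 - 2926/3305 = -2926/3305 - 4840*√3/9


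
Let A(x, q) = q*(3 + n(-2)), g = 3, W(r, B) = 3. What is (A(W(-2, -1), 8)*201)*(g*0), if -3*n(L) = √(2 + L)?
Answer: 0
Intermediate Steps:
n(L) = -√(2 + L)/3
A(x, q) = 3*q (A(x, q) = q*(3 - √(2 - 2)/3) = q*(3 - √0/3) = q*(3 - ⅓*0) = q*(3 + 0) = q*3 = 3*q)
(A(W(-2, -1), 8)*201)*(g*0) = ((3*8)*201)*(3*0) = (24*201)*0 = 4824*0 = 0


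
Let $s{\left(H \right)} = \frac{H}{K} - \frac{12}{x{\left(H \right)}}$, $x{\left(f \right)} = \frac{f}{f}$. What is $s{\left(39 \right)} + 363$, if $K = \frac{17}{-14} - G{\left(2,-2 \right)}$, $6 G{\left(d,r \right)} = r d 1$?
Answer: $\frac{6435}{23} \approx 279.78$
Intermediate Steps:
$G{\left(d,r \right)} = \frac{d r}{6}$ ($G{\left(d,r \right)} = \frac{r d 1}{6} = \frac{d r 1}{6} = \frac{d r}{6}$)
$x{\left(f \right)} = 1$
$K = - \frac{23}{42}$ ($K = \frac{17}{-14} - \frac{1}{6} \cdot 2 \left(-2\right) = 17 \left(- \frac{1}{14}\right) - - \frac{2}{3} = - \frac{17}{14} + \frac{2}{3} = - \frac{23}{42} \approx -0.54762$)
$s{\left(H \right)} = -12 - \frac{42 H}{23}$ ($s{\left(H \right)} = \frac{H}{- \frac{23}{42}} - \frac{12}{1} = H \left(- \frac{42}{23}\right) - 12 = - \frac{42 H}{23} - 12 = -12 - \frac{42 H}{23}$)
$s{\left(39 \right)} + 363 = \left(-12 - \frac{1638}{23}\right) + 363 = - \frac{1914}{23} + 363 = \frac{6435}{23}$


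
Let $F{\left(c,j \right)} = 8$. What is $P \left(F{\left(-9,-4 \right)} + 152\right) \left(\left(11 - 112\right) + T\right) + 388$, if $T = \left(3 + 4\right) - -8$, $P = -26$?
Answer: $358148$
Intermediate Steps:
$T = 15$ ($T = 7 + 8 = 15$)
$P \left(F{\left(-9,-4 \right)} + 152\right) \left(\left(11 - 112\right) + T\right) + 388 = - 26 \left(8 + 152\right) \left(\left(11 - 112\right) + 15\right) + 388 = - 26 \cdot 160 \left(\left(11 - 112\right) + 15\right) + 388 = - 26 \cdot 160 \left(-101 + 15\right) + 388 = - 26 \cdot 160 \left(-86\right) + 388 = \left(-26\right) \left(-13760\right) + 388 = 357760 + 388 = 358148$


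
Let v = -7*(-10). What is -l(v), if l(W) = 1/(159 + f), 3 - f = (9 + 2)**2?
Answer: -1/41 ≈ -0.024390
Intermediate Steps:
f = -118 (f = 3 - (9 + 2)**2 = 3 - 1*11**2 = 3 - 1*121 = 3 - 121 = -118)
v = 70
l(W) = 1/41 (l(W) = 1/(159 - 118) = 1/41)
-l(v) = -1*1/41 = -1/41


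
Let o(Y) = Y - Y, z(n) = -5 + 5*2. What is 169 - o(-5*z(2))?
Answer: 169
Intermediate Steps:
z(n) = 5 (z(n) = -5 + 10 = 5)
o(Y) = 0
169 - o(-5*z(2)) = 169 - 1*0 = 169 + 0 = 169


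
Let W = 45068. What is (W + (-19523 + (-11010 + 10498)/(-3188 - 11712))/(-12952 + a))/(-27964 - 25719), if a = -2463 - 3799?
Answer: -3225686379247/3842207728450 ≈ -0.83954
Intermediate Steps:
a = -6262
(W + (-19523 + (-11010 + 10498)/(-3188 - 11712))/(-12952 + a))/(-27964 - 25719) = (45068 + (-19523 + (-11010 + 10498)/(-3188 - 11712))/(-12952 - 6262))/(-27964 - 25719) = (45068 + (-19523 - 512/(-14900))/(-19214))/(-53683) = (45068 + (-19523 - 512*(-1/14900))*(-1/19214))*(-1/53683) = (45068 + (-19523 + 128/3725)*(-1/19214))*(-1/53683) = (45068 - 72723047/3725*(-1/19214))*(-1/53683) = (45068 + 72723047/71572150)*(-1/53683) = (3225686379247/71572150)*(-1/53683) = -3225686379247/3842207728450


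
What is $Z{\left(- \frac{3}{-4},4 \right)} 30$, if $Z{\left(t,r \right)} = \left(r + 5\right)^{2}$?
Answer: $2430$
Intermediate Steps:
$Z{\left(t,r \right)} = \left(5 + r\right)^{2}$
$Z{\left(- \frac{3}{-4},4 \right)} 30 = \left(5 + 4\right)^{2} \cdot 30 = 9^{2} \cdot 30 = 81 \cdot 30 = 2430$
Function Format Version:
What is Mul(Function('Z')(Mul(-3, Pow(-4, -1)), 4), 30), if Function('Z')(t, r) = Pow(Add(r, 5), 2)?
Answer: 2430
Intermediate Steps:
Function('Z')(t, r) = Pow(Add(5, r), 2)
Mul(Function('Z')(Mul(-3, Pow(-4, -1)), 4), 30) = Mul(Pow(Add(5, 4), 2), 30) = Mul(Pow(9, 2), 30) = Mul(81, 30) = 2430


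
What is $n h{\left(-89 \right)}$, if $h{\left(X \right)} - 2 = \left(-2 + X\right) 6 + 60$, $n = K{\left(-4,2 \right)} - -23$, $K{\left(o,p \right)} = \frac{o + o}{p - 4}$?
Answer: $-13068$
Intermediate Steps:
$K{\left(o,p \right)} = \frac{2 o}{-4 + p}$
$n = 27$ ($n = 2 \left(-4\right) \frac{1}{-4 + 2} - -23 = 2 \left(-4\right) \frac{1}{-2} + 23 = 2 \left(-4\right) \left(- \frac{1}{2}\right) + 23 = 4 + 23 = 27$)
$h{\left(X \right)} = 50 + 6 X$ ($h{\left(X \right)} = 2 + \left(\left(-2 + X\right) 6 + 60\right) = 2 + \left(\left(-12 + 6 X\right) + 60\right) = 2 + \left(48 + 6 X\right) = 50 + 6 X$)
$n h{\left(-89 \right)} = 27 \left(50 + 6 \left(-89\right)\right) = 27 \left(50 - 534\right) = 27 \left(-484\right) = -13068$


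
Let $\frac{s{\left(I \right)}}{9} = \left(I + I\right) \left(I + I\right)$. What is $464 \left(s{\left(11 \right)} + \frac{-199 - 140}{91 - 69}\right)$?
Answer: $\frac{22154376}{11} \approx 2.014 \cdot 10^{6}$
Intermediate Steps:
$s{\left(I \right)} = 36 I^{2}$ ($s{\left(I \right)} = 9 \left(I + I\right) \left(I + I\right) = 9 \cdot 2 I 2 I = 9 \cdot 4 I^{2} = 36 I^{2}$)
$464 \left(s{\left(11 \right)} + \frac{-199 - 140}{91 - 69}\right) = 464 \left(36 \cdot 11^{2} + \frac{-199 - 140}{91 - 69}\right) = 464 \left(36 \cdot 121 - \frac{339}{22}\right) = 464 \left(4356 - \frac{339}{22}\right) = 464 \cdot \frac{95493}{22} = \frac{22154376}{11}$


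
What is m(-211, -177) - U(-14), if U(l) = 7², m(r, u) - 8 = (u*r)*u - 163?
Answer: -6610623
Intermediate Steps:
m(r, u) = -155 + r*u² (m(r, u) = 8 + ((u*r)*u - 163) = 8 + ((r*u)*u - 163) = 8 + (r*u² - 163) = 8 + (-163 + r*u²) = -155 + r*u²)
U(l) = 49
m(-211, -177) - U(-14) = (-155 - 211*(-177)²) - 1*49 = (-155 - 211*31329) - 49 = (-155 - 6610419) - 49 = -6610574 - 49 = -6610623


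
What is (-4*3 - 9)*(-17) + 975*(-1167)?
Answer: -1137468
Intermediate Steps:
(-4*3 - 9)*(-17) + 975*(-1167) = (-12 - 9)*(-17) - 1137825 = -21*(-17) - 1137825 = 357 - 1137825 = -1137468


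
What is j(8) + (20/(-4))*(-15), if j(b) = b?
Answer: 83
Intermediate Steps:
j(8) + (20/(-4))*(-15) = 8 + (20/(-4))*(-15) = 8 + (20*(-¼))*(-15) = 8 - 5*(-15) = 8 + 75 = 83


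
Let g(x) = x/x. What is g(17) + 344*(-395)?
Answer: -135879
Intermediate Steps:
g(x) = 1
g(17) + 344*(-395) = 1 + 344*(-395) = 1 - 135880 = -135879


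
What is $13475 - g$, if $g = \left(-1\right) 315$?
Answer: $13790$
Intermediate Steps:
$g = -315$
$13475 - g = 13475 - -315 = 13475 + 315 = 13790$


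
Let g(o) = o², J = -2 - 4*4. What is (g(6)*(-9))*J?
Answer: 5832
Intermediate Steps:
J = -18 (J = -2 - 16 = -18)
(g(6)*(-9))*J = (6²*(-9))*(-18) = (36*(-9))*(-18) = -324*(-18) = 5832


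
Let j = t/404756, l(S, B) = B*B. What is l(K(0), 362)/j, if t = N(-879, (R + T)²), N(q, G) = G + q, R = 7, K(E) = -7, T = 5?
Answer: -53040845264/735 ≈ -7.2164e+7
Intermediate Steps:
t = -735 (t = (7 + 5)² - 879 = 12² - 879 = 144 - 879 = -735)
l(S, B) = B²
j = -735/404756 ≈ -0.0018159
l(K(0), 362)/j = 362²/(-735/404756) = 131044*(-404756/735) = -53040845264/735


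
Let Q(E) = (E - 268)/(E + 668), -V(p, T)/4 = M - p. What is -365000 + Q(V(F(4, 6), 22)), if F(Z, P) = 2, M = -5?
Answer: -10585010/29 ≈ -3.6500e+5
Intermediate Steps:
V(p, T) = 20 + 4*p (V(p, T) = -4*(-5 - p) = 20 + 4*p)
Q(E) = (-268 + E)/(668 + E)
-365000 + Q(V(F(4, 6), 22)) = -365000 + (-268 + (20 + 4*2))/(668 + (20 + 4*2)) = -365000 + (-268 + (20 + 8))/(668 + (20 + 8)) = -365000 + (-268 + 28)/(668 + 28) = -365000 - 240/696 = -365000 + (1/696)*(-240) = -365000 - 10/29 = -10585010/29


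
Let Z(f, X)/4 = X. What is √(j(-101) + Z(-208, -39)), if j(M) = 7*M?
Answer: I*√863 ≈ 29.377*I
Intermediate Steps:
Z(f, X) = 4*X
√(j(-101) + Z(-208, -39)) = √(7*(-101) + 4*(-39)) = √(-707 - 156) = √(-863) = I*√863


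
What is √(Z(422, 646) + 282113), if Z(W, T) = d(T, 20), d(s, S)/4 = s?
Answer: 3*√31633 ≈ 533.57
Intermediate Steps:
d(s, S) = 4*s
Z(W, T) = 4*T
√(Z(422, 646) + 282113) = √(4*646 + 282113) = √(2584 + 282113) = √284697 = 3*√31633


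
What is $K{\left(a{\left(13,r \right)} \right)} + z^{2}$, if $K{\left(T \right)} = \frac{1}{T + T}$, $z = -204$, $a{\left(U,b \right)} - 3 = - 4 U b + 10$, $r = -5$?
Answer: $\frac{22722337}{546} \approx 41616.0$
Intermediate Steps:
$a{\left(U,b \right)} = 13 - 4 U b$ ($a{\left(U,b \right)} = 3 + \left(- 4 U b + 10\right) = 3 - \left(-10 + 4 U b\right) = 13 - 4 U b$)
$K{\left(T \right)} = \frac{1}{2 T}$
$K{\left(a{\left(13,r \right)} \right)} + z^{2} = \frac{1}{2 \left(13 - 52 \left(-5\right)\right)} + \left(-204\right)^{2} = \frac{1}{2 \left(13 + 260\right)} + 41616 = \frac{1}{2 \cdot 273} + 41616 = \frac{1}{2} \cdot \frac{1}{273} + 41616 = \frac{1}{546} + 41616 = \frac{22722337}{546}$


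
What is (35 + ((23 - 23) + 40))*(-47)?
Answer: -3525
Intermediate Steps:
(35 + ((23 - 23) + 40))*(-47) = (35 + (0 + 40))*(-47) = (35 + 40)*(-47) = 75*(-47) = -3525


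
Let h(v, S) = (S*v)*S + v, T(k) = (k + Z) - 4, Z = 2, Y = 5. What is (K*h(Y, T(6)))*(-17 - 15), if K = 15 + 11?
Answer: -70720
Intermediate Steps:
T(k) = -2 + k (T(k) = (k + 2) - 4 = (2 + k) - 4 = -2 + k)
h(v, S) = v + v*S² (h(v, S) = v*S² + v = v + v*S²)
K = 26
(K*h(Y, T(6)))*(-17 - 15) = (26*(5*(1 + (-2 + 6)²)))*(-17 - 15) = (26*(5*(1 + 4²)))*(-32) = (26*(5*(1 + 16)))*(-32) = (26*(5*17))*(-32) = (26*85)*(-32) = 2210*(-32) = -70720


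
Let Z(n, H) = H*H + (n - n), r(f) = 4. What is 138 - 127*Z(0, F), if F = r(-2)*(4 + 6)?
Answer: -203062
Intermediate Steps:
F = 40 (F = 4*(4 + 6) = 4*10 = 40)
Z(n, H) = H**2 (Z(n, H) = H**2 + 0 = H**2)
138 - 127*Z(0, F) = 138 - 127*40**2 = 138 - 127*1600 = 138 - 203200 = -203062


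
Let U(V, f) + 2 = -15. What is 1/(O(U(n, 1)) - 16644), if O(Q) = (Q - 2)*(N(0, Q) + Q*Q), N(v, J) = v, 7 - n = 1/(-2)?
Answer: -1/22135 ≈ -4.5177e-5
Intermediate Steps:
n = 15/2 (n = 7 - 1/(-2) = 7 - 1*(-1/2) = 7 + 1/2 = 15/2 ≈ 7.5000)
U(V, f) = -17 (U(V, f) = -2 - 15 = -17)
O(Q) = Q**2*(-2 + Q) (O(Q) = (Q - 2)*(0 + Q*Q) = (-2 + Q)*(0 + Q**2) = (-2 + Q)*Q**2 = Q**2*(-2 + Q))
1/(O(U(n, 1)) - 16644) = 1/((-17)**2*(-2 - 17) - 16644) = 1/(289*(-19) - 16644) = 1/(-5491 - 16644) = 1/(-22135) = -1/22135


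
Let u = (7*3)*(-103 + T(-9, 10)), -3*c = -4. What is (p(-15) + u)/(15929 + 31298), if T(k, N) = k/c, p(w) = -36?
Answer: -9363/188908 ≈ -0.049564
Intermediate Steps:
c = 4/3 (c = -⅓*(-4) = 4/3 ≈ 1.3333)
T(k, N) = 3*k/4 (T(k, N) = k/(4/3) = k*(¾) = 3*k/4)
u = -9219/4 (u = (7*3)*(-103 + (¾)*(-9)) = 21*(-103 - 27/4) = 21*(-439/4) = -9219/4 ≈ -2304.8)
(p(-15) + u)/(15929 + 31298) = (-36 - 9219/4)/(15929 + 31298) = -9363/4/47227 = -9363/4*1/47227 = -9363/188908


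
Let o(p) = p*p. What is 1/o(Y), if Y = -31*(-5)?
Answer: 1/24025 ≈ 4.1623e-5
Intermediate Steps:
Y = 155
o(p) = p²
1/o(Y) = 1/(155²) = 1/24025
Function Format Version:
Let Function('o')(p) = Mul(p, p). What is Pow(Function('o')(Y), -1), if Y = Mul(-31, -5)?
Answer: Rational(1, 24025) ≈ 4.1623e-5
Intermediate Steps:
Y = 155
Function('o')(p) = Pow(p, 2)
Pow(Function('o')(Y), -1) = Pow(Pow(155, 2), -1) = Pow(24025, -1) = Rational(1, 24025)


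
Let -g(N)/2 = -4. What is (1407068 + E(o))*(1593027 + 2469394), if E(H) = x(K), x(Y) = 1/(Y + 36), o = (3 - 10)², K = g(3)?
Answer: 22864410735823/4 ≈ 5.7161e+12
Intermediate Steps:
g(N) = 8 (g(N) = -2*(-4) = 8)
K = 8
o = 49 (o = (-7)² = 49)
x(Y) = 1/(36 + Y)
E(H) = 1/44 (E(H) = 1/(36 + 8) = 1/44)
(1407068 + E(o))*(1593027 + 2469394) = (1407068 + 1/44)*(1593027 + 2469394) = (61910993/44)*4062421 = 22864410735823/4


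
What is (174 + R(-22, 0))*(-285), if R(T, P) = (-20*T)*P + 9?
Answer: -52155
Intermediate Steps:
R(T, P) = 9 - 20*P*T (R(T, P) = -20*P*T + 9 = 9 - 20*P*T)
(174 + R(-22, 0))*(-285) = (174 + (9 - 20*0*(-22)))*(-285) = (174 + (9 + 0))*(-285) = (174 + 9)*(-285) = 183*(-285) = -52155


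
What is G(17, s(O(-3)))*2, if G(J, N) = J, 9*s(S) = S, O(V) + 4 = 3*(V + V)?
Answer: 34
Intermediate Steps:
O(V) = -4 + 6*V (O(V) = -4 + 3*(V + V) = -4 + 3*(2*V) = -4 + 6*V)
s(S) = S/9
G(17, s(O(-3)))*2 = 17*2 = 34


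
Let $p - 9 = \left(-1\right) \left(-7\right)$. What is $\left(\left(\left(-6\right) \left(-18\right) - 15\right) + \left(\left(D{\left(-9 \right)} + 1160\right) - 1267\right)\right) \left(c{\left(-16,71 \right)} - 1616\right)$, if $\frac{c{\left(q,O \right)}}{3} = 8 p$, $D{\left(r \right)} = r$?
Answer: $28336$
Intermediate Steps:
$p = 16$ ($p = 9 - -7 = 9 + 7 = 16$)
$c{\left(q,O \right)} = 384$ ($c{\left(q,O \right)} = 3 \cdot 8 \cdot 16 = 3 \cdot 128 = 384$)
$\left(\left(\left(-6\right) \left(-18\right) - 15\right) + \left(\left(D{\left(-9 \right)} + 1160\right) - 1267\right)\right) \left(c{\left(-16,71 \right)} - 1616\right) = \left(\left(\left(-6\right) \left(-18\right) - 15\right) + \left(\left(-9 + 1160\right) - 1267\right)\right) \left(384 - 1616\right) = \left(\left(108 - 15\right) + \left(1151 - 1267\right)\right) \left(-1232\right) = \left(93 - 116\right) \left(-1232\right) = \left(-23\right) \left(-1232\right) = 28336$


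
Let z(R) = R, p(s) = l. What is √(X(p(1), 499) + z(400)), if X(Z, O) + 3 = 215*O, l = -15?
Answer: √107682 ≈ 328.15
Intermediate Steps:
p(s) = -15
X(Z, O) = -3 + 215*O
√(X(p(1), 499) + z(400)) = √((-3 + 215*499) + 400) = √((-3 + 107285) + 400) = √(107282 + 400) = √107682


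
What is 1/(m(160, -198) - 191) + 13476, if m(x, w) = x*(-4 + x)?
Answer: 333787045/24769 ≈ 13476.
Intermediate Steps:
1/(m(160, -198) - 191) + 13476 = 1/(160*(-4 + 160) - 191) + 13476 = 1/(160*156 - 191) + 13476 = 1/(24960 - 191) + 13476 = 1/24769 + 13476 = 333787045/24769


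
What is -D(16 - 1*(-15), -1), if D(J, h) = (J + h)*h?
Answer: 30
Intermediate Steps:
D(J, h) = h*(J + h)
-D(16 - 1*(-15), -1) = -(-1)*((16 - 1*(-15)) - 1) = -(-1)*((16 + 15) - 1) = -(-1)*(31 - 1) = -(-1)*30 = -1*(-30) = 30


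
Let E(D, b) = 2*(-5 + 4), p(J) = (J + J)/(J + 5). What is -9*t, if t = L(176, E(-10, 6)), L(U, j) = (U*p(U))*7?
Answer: -3902976/181 ≈ -21563.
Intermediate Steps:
p(J) = 2*J/(5 + J) (p(J) = (2*J)/(5 + J) = 2*J/(5 + J))
E(D, b) = -2 (E(D, b) = 2*(-1) = -2)
L(U, j) = 14*U**2/(5 + U) (L(U, j) = (U*(2*U/(5 + U)))*7 = (2*U**2/(5 + U))*7 = 14*U**2/(5 + U))
t = 433664/181 (t = 14*176**2/(5 + 176) = 14*30976/181 = 14*30976*(1/181) = 433664/181 ≈ 2395.9)
-9*t = -9*433664/181 = -3902976/181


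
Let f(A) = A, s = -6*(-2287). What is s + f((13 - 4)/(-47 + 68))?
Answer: 96057/7 ≈ 13722.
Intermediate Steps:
s = 13722
s + f((13 - 4)/(-47 + 68)) = 13722 + (13 - 4)/(-47 + 68) = 13722 + 9/21 = 13722 + 9*(1/21) = 13722 + 3/7 = 96057/7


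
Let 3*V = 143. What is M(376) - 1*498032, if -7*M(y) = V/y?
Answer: -3932460815/7896 ≈ -4.9803e+5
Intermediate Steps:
V = 143/3 (V = (1/3)*143 = 143/3 ≈ 47.667)
M(y) = -143/(21*y)
M(376) - 1*498032 = -143/21/376 - 1*498032 = -143/21*1/376 - 498032 = -143/7896 - 498032 = -3932460815/7896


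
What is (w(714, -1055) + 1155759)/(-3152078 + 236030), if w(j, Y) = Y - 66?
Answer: -577319/1458024 ≈ -0.39596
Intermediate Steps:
w(j, Y) = -66 + Y
(w(714, -1055) + 1155759)/(-3152078 + 236030) = ((-66 - 1055) + 1155759)/(-3152078 + 236030) = (-1121 + 1155759)/(-2916048) = 1154638*(-1/2916048) = -577319/1458024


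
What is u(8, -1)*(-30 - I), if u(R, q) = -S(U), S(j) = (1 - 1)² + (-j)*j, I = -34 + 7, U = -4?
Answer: -48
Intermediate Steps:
I = -27
S(j) = -j² (S(j) = 0² - j² = 0 - j² = -j²)
u(R, q) = 16 (u(R, q) = -(-1)*(-4)² = -(-1)*16 = -1*(-16) = 16)
u(8, -1)*(-30 - I) = 16*(-30 - 1*(-27)) = 16*(-30 + 27) = 16*(-3) = -48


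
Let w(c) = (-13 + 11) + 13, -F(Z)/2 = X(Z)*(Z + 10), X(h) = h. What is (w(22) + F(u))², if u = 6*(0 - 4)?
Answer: 436921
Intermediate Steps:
u = -24 (u = 6*(-4) = -24)
F(Z) = -2*Z*(10 + Z) (F(Z) = -2*Z*(Z + 10) = -2*Z*(10 + Z))
w(c) = 11 (w(c) = -2 + 13 = 11)
(w(22) + F(u))² = (11 - 2*(-24)*(10 - 24))² = (11 - 2*(-24)*(-14))² = (11 - 672)² = (-661)² = 436921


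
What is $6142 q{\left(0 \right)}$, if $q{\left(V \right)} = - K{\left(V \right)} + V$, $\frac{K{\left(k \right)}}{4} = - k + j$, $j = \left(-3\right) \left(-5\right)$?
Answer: $-368520$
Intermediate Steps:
$j = 15$
$K{\left(k \right)} = 60 - 4 k$ ($K{\left(k \right)} = 4 \left(- k + 15\right) = 4 \left(15 - k\right) = 60 - 4 k$)
$q{\left(V \right)} = -60 + 5 V$ ($q{\left(V \right)} = - (60 - 4 V) + V = \left(-60 + 4 V\right) + V = -60 + 5 V$)
$6142 q{\left(0 \right)} = 6142 \left(-60 + 5 \cdot 0\right) = 6142 \left(-60 + 0\right) = 6142 \left(-60\right) = -368520$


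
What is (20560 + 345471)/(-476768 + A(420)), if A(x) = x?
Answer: -366031/476348 ≈ -0.76841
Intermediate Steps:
(20560 + 345471)/(-476768 + A(420)) = (20560 + 345471)/(-476768 + 420) = 366031/(-476348) = 366031*(-1/476348) = -366031/476348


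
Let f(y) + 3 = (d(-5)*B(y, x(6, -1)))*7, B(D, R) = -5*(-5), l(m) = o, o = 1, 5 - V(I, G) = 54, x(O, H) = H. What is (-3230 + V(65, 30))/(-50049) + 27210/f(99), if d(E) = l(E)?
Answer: 227066213/1434738 ≈ 158.26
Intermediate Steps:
V(I, G) = -49 (V(I, G) = 5 - 1*54 = 5 - 54 = -49)
l(m) = 1
d(E) = 1
B(D, R) = 25
f(y) = 172 (f(y) = -3 + (1*25)*7 = -3 + 25*7 = -3 + 175 = 172)
(-3230 + V(65, 30))/(-50049) + 27210/f(99) = (-3230 - 49)/(-50049) + 27210/172 = -3279*(-1/50049) + 27210*(1/172) = 1093/16683 + 13605/86 = 227066213/1434738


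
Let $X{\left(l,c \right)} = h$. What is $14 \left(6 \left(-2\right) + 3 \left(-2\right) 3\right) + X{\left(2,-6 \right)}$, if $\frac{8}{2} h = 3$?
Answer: $- \frac{1677}{4} \approx -419.25$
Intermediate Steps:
$h = \frac{3}{4}$ ($h = \frac{1}{4} \cdot 3 = \frac{3}{4} \approx 0.75$)
$X{\left(l,c \right)} = \frac{3}{4}$
$14 \left(6 \left(-2\right) + 3 \left(-2\right) 3\right) + X{\left(2,-6 \right)} = 14 \left(6 \left(-2\right) + 3 \left(-2\right) 3\right) + \frac{3}{4} = 14 \left(-12 - 18\right) + \frac{3}{4} = 14 \left(-30\right) + \frac{3}{4} = -420 + \frac{3}{4} = - \frac{1677}{4}$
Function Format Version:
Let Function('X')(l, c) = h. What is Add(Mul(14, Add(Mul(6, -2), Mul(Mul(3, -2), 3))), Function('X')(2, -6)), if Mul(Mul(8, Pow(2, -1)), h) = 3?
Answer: Rational(-1677, 4) ≈ -419.25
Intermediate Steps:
h = Rational(3, 4) (h = Mul(Rational(1, 4), 3) = Rational(3, 4) ≈ 0.75000)
Function('X')(l, c) = Rational(3, 4)
Add(Mul(14, Add(Mul(6, -2), Mul(Mul(3, -2), 3))), Function('X')(2, -6)) = Add(Mul(14, Add(Mul(6, -2), Mul(Mul(3, -2), 3))), Rational(3, 4)) = Add(Mul(14, Add(-12, Mul(-6, 3))), Rational(3, 4)) = Add(Mul(14, Add(-12, -18)), Rational(3, 4)) = Add(Mul(14, -30), Rational(3, 4)) = Add(-420, Rational(3, 4)) = Rational(-1677, 4)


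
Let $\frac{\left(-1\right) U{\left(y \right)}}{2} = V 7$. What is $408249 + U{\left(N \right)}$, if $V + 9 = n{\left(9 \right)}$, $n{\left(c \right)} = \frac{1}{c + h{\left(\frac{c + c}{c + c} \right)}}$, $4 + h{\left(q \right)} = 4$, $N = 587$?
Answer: $\frac{3675361}{9} \approx 4.0837 \cdot 10^{5}$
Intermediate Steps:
$h{\left(q \right)} = 0$ ($h{\left(q \right)} = -4 + 4 = 0$)
$n{\left(c \right)} = \frac{1}{c}$ ($n{\left(c \right)} = \frac{1}{c + 0} = \frac{1}{c}$)
$V = - \frac{80}{9}$ ($V = -9 + \frac{1}{9} = - \frac{80}{9} \approx -8.8889$)
$U{\left(y \right)} = \frac{1120}{9}$ ($U{\left(y \right)} = - 2 \left(\left(- \frac{80}{9}\right) 7\right) = \left(-2\right) \left(- \frac{560}{9}\right) = \frac{1120}{9}$)
$408249 + U{\left(N \right)} = 408249 + \frac{1120}{9} = \frac{3675361}{9}$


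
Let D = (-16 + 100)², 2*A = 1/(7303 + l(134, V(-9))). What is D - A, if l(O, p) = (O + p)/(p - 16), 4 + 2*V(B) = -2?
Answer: 1956290093/277252 ≈ 7056.0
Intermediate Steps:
V(B) = -3 (V(B) = -2 + (½)*(-2) = -2 - 1 = -3)
l(O, p) = (O + p)/(-16 + p)
A = 19/277252 (A = 1/(2*(7303 + (134 - 3)/(-16 - 3))) = 1/(2*(7303 + 131/(-19))) = 1/(2*(7303 - 1/19*131)) = 1/(2*(7303 - 131/19)) = 1/(2*(138626/19)) = (½)*(19/138626) = 19/277252 ≈ 6.8530e-5)
D = 7056 (D = 84² = 7056)
D - A = 7056 - 1*19/277252 = 7056 - 19/277252 = 1956290093/277252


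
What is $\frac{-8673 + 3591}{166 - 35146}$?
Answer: $\frac{77}{530} \approx 0.14528$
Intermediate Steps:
$\frac{-8673 + 3591}{166 - 35146} = - \frac{5082}{-34980} = \left(-5082\right) \left(- \frac{1}{34980}\right) = \frac{77}{530}$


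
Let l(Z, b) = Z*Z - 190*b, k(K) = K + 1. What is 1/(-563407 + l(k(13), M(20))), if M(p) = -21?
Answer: -1/559221 ≈ -1.7882e-6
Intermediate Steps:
k(K) = 1 + K
l(Z, b) = Z**2 - 190*b
1/(-563407 + l(k(13), M(20))) = 1/(-563407 + ((1 + 13)**2 - 190*(-21))) = 1/(-563407 + (14**2 + 3990)) = 1/(-563407 + (196 + 3990)) = 1/(-563407 + 4186) = 1/(-559221) = -1/559221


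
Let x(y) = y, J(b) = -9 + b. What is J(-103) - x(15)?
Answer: -127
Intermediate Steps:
J(-103) - x(15) = (-9 - 103) - 1*15 = -112 - 15 = -127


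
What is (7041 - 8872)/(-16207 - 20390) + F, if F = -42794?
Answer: -1566130187/36597 ≈ -42794.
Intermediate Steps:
(7041 - 8872)/(-16207 - 20390) + F = (7041 - 8872)/(-16207 - 20390) - 42794 = -1831/(-36597) - 42794 = -1831*(-1/36597) - 42794 = 1831/36597 - 42794 = -1566130187/36597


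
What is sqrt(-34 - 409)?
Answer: I*sqrt(443) ≈ 21.048*I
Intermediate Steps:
sqrt(-34 - 409) = sqrt(-443) = I*sqrt(443)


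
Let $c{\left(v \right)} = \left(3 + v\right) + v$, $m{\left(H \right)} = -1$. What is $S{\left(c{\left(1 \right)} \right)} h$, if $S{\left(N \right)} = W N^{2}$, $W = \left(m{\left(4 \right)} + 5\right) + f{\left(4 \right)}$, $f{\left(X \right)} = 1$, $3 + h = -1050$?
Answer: $-131625$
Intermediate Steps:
$h = -1053$ ($h = -3 - 1050 = -1053$)
$c{\left(v \right)} = 3 + 2 v$
$W = 5$ ($W = \left(-1 + 5\right) + 1 = 4 + 1 = 5$)
$S{\left(N \right)} = 5 N^{2}$
$S{\left(c{\left(1 \right)} \right)} h = 5 \left(3 + 2 \cdot 1\right)^{2} \left(-1053\right) = 5 \left(3 + 2\right)^{2} \left(-1053\right) = 5 \cdot 5^{2} \left(-1053\right) = 5 \cdot 25 \left(-1053\right) = 125 \left(-1053\right) = -131625$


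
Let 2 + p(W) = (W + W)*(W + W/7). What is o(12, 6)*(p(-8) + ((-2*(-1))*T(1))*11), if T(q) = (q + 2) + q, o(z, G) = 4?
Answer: 6504/7 ≈ 929.14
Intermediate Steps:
T(q) = 2 + 2*q (T(q) = (2 + q) + q = 2 + 2*q)
p(W) = -2 + 16*W**2/7 (p(W) = -2 + (W + W)*(W + W/7) = -2 + (2*W)*(W + W*(1/7)) = -2 + (2*W)*(W + W/7) = -2 + (2*W)*(8*W/7) = -2 + 16*W**2/7)
o(12, 6)*(p(-8) + ((-2*(-1))*T(1))*11) = 4*((-2 + (16/7)*(-8)**2) + ((-2*(-1))*(2 + 2*1))*11) = 4*((-2 + (16/7)*64) + (2*(2 + 2))*11) = 4*((-2 + 1024/7) + (2*4)*11) = 4*(1010/7 + 8*11) = 4*(1010/7 + 88) = 4*(1626/7) = 6504/7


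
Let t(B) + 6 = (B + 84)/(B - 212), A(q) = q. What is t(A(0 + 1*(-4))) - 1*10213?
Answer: -275923/27 ≈ -10219.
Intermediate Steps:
t(B) = -6 + (84 + B)/(-212 + B) (t(B) = -6 + (B + 84)/(B - 212) = -6 + (84 + B)/(-212 + B))
t(A(0 + 1*(-4))) - 1*10213 = (1356 - 5*(0 + 1*(-4)))/(-212 + (0 + 1*(-4))) - 1*10213 = (1356 - 5*(0 - 4))/(-212 + (0 - 4)) - 10213 = (1356 - 5*(-4))/(-212 - 4) - 10213 = (1356 + 20)/(-216) - 10213 = -1/216*1376 - 10213 = -172/27 - 10213 = -275923/27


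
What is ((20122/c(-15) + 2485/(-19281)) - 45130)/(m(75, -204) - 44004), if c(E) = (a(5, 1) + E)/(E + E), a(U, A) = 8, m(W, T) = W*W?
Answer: -5548090355/5179898493 ≈ -1.0711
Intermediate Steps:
m(W, T) = W²
c(E) = (8 + E)/(2*E) (c(E) = (8 + E)/(E + E) = (8 + E)/((2*E)) = (8 + E)*(1/(2*E)) = (8 + E)/(2*E))
((20122/c(-15) + 2485/(-19281)) - 45130)/(m(75, -204) - 44004) = ((20122/(((½)*(8 - 15)/(-15))) + 2485/(-19281)) - 45130)/(75² - 44004) = ((20122/(((½)*(-1/15)*(-7))) + 2485*(-1/19281)) - 45130)/(5625 - 44004) = ((20122/(7/30) - 2485/19281) - 45130)/(-38379) = ((20122*(30/7) - 2485/19281) - 45130)*(-1/38379) = ((603660/7 - 2485/19281) - 45130)*(-1/38379) = (11639151065/134967 - 45130)*(-1/38379) = (5548090355/134967)*(-1/38379) = -5548090355/5179898493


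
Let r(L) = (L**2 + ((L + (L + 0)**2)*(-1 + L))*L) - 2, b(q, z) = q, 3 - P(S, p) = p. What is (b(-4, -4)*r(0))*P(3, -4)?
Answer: 56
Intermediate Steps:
P(S, p) = 3 - p
r(L) = -2 + L**2 + L*(-1 + L)*(L + L**2) (r(L) = (L**2 + ((L + L**2)*(-1 + L))*L) - 2 = (L**2 + ((-1 + L)*(L + L**2))*L) - 2 = (L**2 + L*(-1 + L)*(L + L**2)) - 2 = -2 + L**2 + L*(-1 + L)*(L + L**2))
(b(-4, -4)*r(0))*P(3, -4) = (-4*(-2 + 0**4))*(3 - 1*(-4)) = (-4*(-2 + 0))*(3 + 4) = -4*(-2)*7 = 8*7 = 56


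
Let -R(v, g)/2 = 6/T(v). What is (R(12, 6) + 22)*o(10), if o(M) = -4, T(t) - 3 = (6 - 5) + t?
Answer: -85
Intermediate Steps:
T(t) = 4 + t (T(t) = 3 + ((6 - 5) + t) = 3 + (1 + t) = 4 + t)
R(v, g) = -12/(4 + v)
(R(12, 6) + 22)*o(10) = (-12/(4 + 12) + 22)*(-4) = (-12/16 + 22)*(-4) = (-12*1/16 + 22)*(-4) = (-¾ + 22)*(-4) = (85/4)*(-4) = -85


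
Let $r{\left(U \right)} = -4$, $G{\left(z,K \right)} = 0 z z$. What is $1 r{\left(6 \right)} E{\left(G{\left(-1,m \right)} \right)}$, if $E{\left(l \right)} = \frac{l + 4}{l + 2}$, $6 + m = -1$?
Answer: $-8$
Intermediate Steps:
$m = -7$ ($m = -6 - 1 = -7$)
$G{\left(z,K \right)} = 0$ ($G{\left(z,K \right)} = 0 z = 0$)
$E{\left(l \right)} = \frac{4 + l}{2 + l}$
$1 r{\left(6 \right)} E{\left(G{\left(-1,m \right)} \right)} = 1 \left(-4\right) \frac{4 + 0}{2 + 0} = - 4 \cdot \frac{1}{2} \cdot 4 = \left(-4\right) 2 = -8$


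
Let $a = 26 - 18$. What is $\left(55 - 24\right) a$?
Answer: $248$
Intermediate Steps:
$a = 8$
$\left(55 - 24\right) a = \left(55 - 24\right) 8 = 31 \cdot 8 = 248$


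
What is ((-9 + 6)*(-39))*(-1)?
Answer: -117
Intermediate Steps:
((-9 + 6)*(-39))*(-1) = -3*(-39)*(-1) = 117*(-1) = -117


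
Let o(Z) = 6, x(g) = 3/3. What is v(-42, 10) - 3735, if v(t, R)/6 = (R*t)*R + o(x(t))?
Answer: -28899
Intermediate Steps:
x(g) = 1 (x(g) = 3*(⅓) = 1)
v(t, R) = 36 + 6*t*R² (v(t, R) = 6*((R*t)*R + 6) = 6*(t*R² + 6) = 6*(6 + t*R²) = 36 + 6*t*R²)
v(-42, 10) - 3735 = (36 + 6*(-42)*10²) - 3735 = (36 + 6*(-42)*100) - 3735 = (36 - 25200) - 3735 = -25164 - 3735 = -28899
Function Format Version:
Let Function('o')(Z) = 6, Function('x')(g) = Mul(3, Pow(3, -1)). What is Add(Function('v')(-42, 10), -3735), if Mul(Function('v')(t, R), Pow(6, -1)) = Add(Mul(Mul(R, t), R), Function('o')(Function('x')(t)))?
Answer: -28899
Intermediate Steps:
Function('x')(g) = 1 (Function('x')(g) = Mul(3, Rational(1, 3)) = 1)
Function('v')(t, R) = Add(36, Mul(6, t, Pow(R, 2))) (Function('v')(t, R) = Mul(6, Add(Mul(Mul(R, t), R), 6)) = Mul(6, Add(Mul(t, Pow(R, 2)), 6)) = Mul(6, Add(6, Mul(t, Pow(R, 2)))) = Add(36, Mul(6, t, Pow(R, 2))))
Add(Function('v')(-42, 10), -3735) = Add(Add(36, Mul(6, -42, Pow(10, 2))), -3735) = Add(Add(36, Mul(6, -42, 100)), -3735) = Add(Add(36, -25200), -3735) = Add(-25164, -3735) = -28899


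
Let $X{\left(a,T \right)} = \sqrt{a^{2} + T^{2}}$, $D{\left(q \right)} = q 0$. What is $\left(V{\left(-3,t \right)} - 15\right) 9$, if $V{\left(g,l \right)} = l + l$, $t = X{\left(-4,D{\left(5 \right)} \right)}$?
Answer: $-63$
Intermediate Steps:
$D{\left(q \right)} = 0$
$X{\left(a,T \right)} = \sqrt{T^{2} + a^{2}}$
$t = 4$ ($t = \sqrt{0^{2} + \left(-4\right)^{2}} = \sqrt{0 + 16} = \sqrt{16} = 4$)
$V{\left(g,l \right)} = 2 l$
$\left(V{\left(-3,t \right)} - 15\right) 9 = \left(2 \cdot 4 - 15\right) 9 = \left(8 - 15\right) 9 = \left(-7\right) 9 = -63$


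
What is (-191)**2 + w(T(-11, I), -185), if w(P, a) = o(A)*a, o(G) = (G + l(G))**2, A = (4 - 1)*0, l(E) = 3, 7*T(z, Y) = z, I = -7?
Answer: 34816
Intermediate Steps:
T(z, Y) = z/7
A = 0 (A = 3*0 = 0)
o(G) = (3 + G)**2 (o(G) = (G + 3)**2 = (3 + G)**2)
w(P, a) = 9*a (w(P, a) = (3 + 0)**2*a = 3**2*a = 9*a)
(-191)**2 + w(T(-11, I), -185) = (-191)**2 + 9*(-185) = 36481 - 1665 = 34816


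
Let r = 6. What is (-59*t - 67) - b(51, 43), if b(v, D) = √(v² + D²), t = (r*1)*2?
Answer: -775 - 5*√178 ≈ -841.71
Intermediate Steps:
t = 12 (t = (6*1)*2 = 6*2 = 12)
b(v, D) = √(D² + v²)
(-59*t - 67) - b(51, 43) = (-59*12 - 67) - √(43² + 51²) = (-708 - 67) - √(1849 + 2601) = -775 - √4450 = -775 - 5*√178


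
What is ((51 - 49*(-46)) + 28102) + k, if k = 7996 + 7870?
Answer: 46273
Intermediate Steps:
k = 15866
((51 - 49*(-46)) + 28102) + k = ((51 - 49*(-46)) + 28102) + 15866 = ((51 + 2254) + 28102) + 15866 = (2305 + 28102) + 15866 = 30407 + 15866 = 46273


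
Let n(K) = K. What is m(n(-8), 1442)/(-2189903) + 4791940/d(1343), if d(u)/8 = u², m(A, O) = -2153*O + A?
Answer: 13822810964387/7899632712094 ≈ 1.7498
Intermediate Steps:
m(A, O) = A - 2153*O
d(u) = 8*u²
m(n(-8), 1442)/(-2189903) + 4791940/d(1343) = (-8 - 2153*1442)/(-2189903) + 4791940/((8*1343²)) = (-8 - 3104626)*(-1/2189903) + 4791940/((8*1803649)) = -3104634*(-1/2189903) + 4791940/14429192 = 3104634/2189903 + 4791940*(1/14429192) = 3104634/2189903 + 1197985/3607298 = 13822810964387/7899632712094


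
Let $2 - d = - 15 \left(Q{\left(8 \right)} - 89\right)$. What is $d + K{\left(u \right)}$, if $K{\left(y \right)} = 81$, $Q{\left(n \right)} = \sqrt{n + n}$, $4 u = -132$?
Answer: $-1192$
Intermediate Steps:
$u = -33$ ($u = \frac{1}{4} \left(-132\right) = -33$)
$Q{\left(n \right)} = \sqrt{2} \sqrt{n}$ ($Q{\left(n \right)} = \sqrt{2 n} = \sqrt{2} \sqrt{n}$)
$d = -1273$ ($d = 2 - - 15 \left(\sqrt{2} \sqrt{8} - 89\right) = 2 - - 15 \left(\sqrt{2} \cdot 2 \sqrt{2} - 89\right) = 2 - - 15 \left(4 - 89\right) = 2 - \left(-15\right) \left(-85\right) = 2 - 1275 = -1273$)
$d + K{\left(u \right)} = -1273 + 81 = -1192$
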